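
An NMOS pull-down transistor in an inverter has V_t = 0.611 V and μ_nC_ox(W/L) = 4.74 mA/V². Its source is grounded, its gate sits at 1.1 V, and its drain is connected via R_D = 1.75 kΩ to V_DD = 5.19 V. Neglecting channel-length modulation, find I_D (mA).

I_D = 0.567 mA

V_GS = V_G = 1.1 V, so V_ov = 1.1 − 0.611 = 0.489 V.
Assume saturation: I_D = ½ k_n V_ov² = 0.5 × 4.74 × 0.489² = 0.567 mA, giving V_DS = V_DD − I_D R_D = 5.19 − 0.567 × 1.75 = 4.2 V.
V_DS = 4.2 V ≥ V_ov = 0.489 V, confirming saturation.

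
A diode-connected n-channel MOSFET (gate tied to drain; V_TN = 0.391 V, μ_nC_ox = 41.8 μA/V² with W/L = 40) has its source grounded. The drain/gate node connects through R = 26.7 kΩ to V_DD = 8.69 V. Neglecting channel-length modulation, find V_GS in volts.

V_GS = 0.979 V

With gate tied to drain, V_GS = V_DS ≥ V_GS − V_TN, so the device is in saturation.
k_n = μ_nC_ox · (W/L) = 1.672 mA/V².
KCL at the drain: ½ k_n (V_GS − V_TN)² = (V_DD − V_GS)/R.
Let x = V_GS − 0.391. Then 22.3 x² + x − 8.299 = 0, giving x = 0.588 V (positive root), so V_GS = 0.979 V.
I_D = (V_DD − V_GS)/R = (8.69 − 0.979) / 26.7 = 0.289 mA.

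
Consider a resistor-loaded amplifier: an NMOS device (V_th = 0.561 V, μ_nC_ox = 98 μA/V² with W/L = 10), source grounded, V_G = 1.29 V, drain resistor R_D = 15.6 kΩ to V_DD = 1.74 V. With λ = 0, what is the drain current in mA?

V_GS = V_G = 1.29 V, so V_ov = 1.29 − 0.561 = 0.729 V.
k_n = μ_nC_ox · (W/L) = 0.98 mA/V².
Assume saturation: I_D = ½ k_n V_ov² = 0.5 × 0.98 × 0.729² = 0.26 mA, giving V_DS = V_DD − I_D R_D = 1.74 − 0.26 × 15.6 = -2.32 V.
But -2.32 V < V_ov = 0.729 V, so the device is actually in triode.
In triode I_D = k_n[V_ov V_DS − ½ V_DS²] and I_D = (V_DD − V_DS)/R_D. Equating: 7.64 V_DS² − 12.14 V_DS + 1.74 = 0, giving V_DS = 0.159 V (the root below V_ov).
I_D = (1.74 − 0.159) / 15.6 = 0.101 mA.

I_D = 0.101 mA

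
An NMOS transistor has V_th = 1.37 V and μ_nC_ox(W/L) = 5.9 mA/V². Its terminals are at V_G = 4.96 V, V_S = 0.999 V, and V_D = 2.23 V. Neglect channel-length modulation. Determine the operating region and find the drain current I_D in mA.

V_GS = V_G − V_S = 4.96 − 0.999 = 3.96 V; V_DS = V_D − V_S = 2.23 − 0.999 = 1.23 V.
V_ov = V_GS − V_th = 3.96 − 1.37 = 2.59 V.
Since V_DS = 1.23 V < V_ov = 2.59 V, the device is in the triode region.
I_D = k_n [V_ov · V_DS − ½ V_DS²] = 5.9 × [2.59 × 1.23 − 0.5 × 1.23²] = 14.3 mA.

Triode; I_D = 14.3 mA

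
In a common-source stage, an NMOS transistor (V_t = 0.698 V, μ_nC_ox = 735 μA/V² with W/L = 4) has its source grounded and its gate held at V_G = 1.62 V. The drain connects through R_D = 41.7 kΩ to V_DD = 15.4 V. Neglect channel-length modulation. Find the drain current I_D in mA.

I_D = 0.366 mA

V_GS = V_G = 1.62 V, so V_ov = 1.62 − 0.698 = 0.922 V.
k_n = μ_nC_ox · (W/L) = 2.94 mA/V².
Assume saturation: I_D = ½ k_n V_ov² = 0.5 × 2.94 × 0.922² = 1.25 mA, giving V_DS = V_DD − I_D R_D = 15.4 − 1.25 × 41.7 = -36.7 V.
But -36.7 V < V_ov = 0.922 V, so the device is actually in triode.
In triode I_D = k_n[V_ov V_DS − ½ V_DS²] and I_D = (V_DD − V_DS)/R_D. Equating: 61.3 V_DS² − 114 V_DS + 15.4 = 0, giving V_DS = 0.147 V (the root below V_ov).
I_D = (15.4 − 0.147) / 41.7 = 0.366 mA.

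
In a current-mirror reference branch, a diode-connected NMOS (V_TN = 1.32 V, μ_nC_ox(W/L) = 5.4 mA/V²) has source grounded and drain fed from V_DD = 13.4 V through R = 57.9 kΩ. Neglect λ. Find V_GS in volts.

With gate tied to drain, V_GS = V_DS ≥ V_GS − V_TN, so the device is in saturation.
KCL at the drain: ½ k_n (V_GS − V_TN)² = (V_DD − V_GS)/R.
Let x = V_GS − 1.32. Then 156 x² + x − 12.08 = 0, giving x = 0.275 V (positive root), so V_GS = 1.59 V.
I_D = (V_DD − V_GS)/R = (13.4 − 1.59) / 57.9 = 0.204 mA.

V_GS = 1.59 V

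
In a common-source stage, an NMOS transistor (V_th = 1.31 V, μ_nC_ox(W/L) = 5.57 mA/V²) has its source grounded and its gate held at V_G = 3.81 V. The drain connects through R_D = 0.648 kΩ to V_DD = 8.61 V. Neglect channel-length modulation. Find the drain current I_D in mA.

V_GS = V_G = 3.81 V, so V_ov = 3.81 − 1.31 = 2.5 V.
Assume saturation: I_D = ½ k_n V_ov² = 0.5 × 5.57 × 2.5² = 17.4 mA, giving V_DS = V_DD − I_D R_D = 8.61 − 17.4 × 0.648 = -2.67 V.
But -2.67 V < V_ov = 2.5 V, so the device is actually in triode.
In triode I_D = k_n[V_ov V_DS − ½ V_DS²] and I_D = (V_DD − V_DS)/R_D. Equating: 1.8 V_DS² − 10.02 V_DS + 8.61 = 0, giving V_DS = 1.06 V (the root below V_ov).
I_D = (8.61 − 1.06) / 0.648 = 11.6 mA.

I_D = 11.6 mA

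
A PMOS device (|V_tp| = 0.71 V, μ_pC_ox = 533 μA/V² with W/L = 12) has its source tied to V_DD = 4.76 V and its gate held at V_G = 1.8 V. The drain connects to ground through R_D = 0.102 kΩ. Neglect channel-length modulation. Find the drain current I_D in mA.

V_SG = V_DD − V_G = 4.76 − 1.8 = 2.96 V, so V_ov = 2.96 − 0.71 = 2.25 V.
k_p = μ_pC_ox · (W/L) = 6.396 mA/V².
Assume saturation: I_D = ½ k_p V_ov² = 0.5 × 6.396 × 2.25² = 16.2 mA, giving V_SD = V_DD − I_D R_D = 4.76 − 16.2 × 0.102 = 3.11 V.
V_SD = 3.11 V ≥ V_ov = 2.25 V, confirming saturation.

I_D = 16.2 mA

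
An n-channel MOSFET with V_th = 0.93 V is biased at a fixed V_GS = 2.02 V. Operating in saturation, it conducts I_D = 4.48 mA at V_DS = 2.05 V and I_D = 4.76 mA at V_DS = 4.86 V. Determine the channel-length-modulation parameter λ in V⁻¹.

λ = 0.0233 V⁻¹

With V_GS fixed, I_D ∝ (1 + λ V_DS) in saturation, so I_D2/I_D1 = (1 + λ V_DS2)/(1 + λ V_DS1).
4.76/4.48 = 1.062 = (1 + 4.86 λ)/(1 + 2.05 λ).
Solving: λ (I_D1 V_DS2 − I_D2 V_DS1) = I_D2 − I_D1, so λ = (4.76 − 4.48) / (4.48 × 4.86 − 4.76 × 2.05) = 0.28 / 12 = 0.0233 V⁻¹.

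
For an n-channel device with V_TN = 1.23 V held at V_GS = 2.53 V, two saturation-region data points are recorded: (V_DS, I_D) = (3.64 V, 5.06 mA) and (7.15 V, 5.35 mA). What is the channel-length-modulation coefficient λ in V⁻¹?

With V_GS fixed, I_D ∝ (1 + λ V_DS) in saturation, so I_D2/I_D1 = (1 + λ V_DS2)/(1 + λ V_DS1).
5.35/5.06 = 1.057 = (1 + 7.15 λ)/(1 + 3.64 λ).
Solving: λ (I_D1 V_DS2 − I_D2 V_DS1) = I_D2 − I_D1, so λ = (5.35 − 5.06) / (5.06 × 7.15 − 5.35 × 3.64) = 0.29 / 16.7 = 0.0174 V⁻¹.

λ = 0.0174 V⁻¹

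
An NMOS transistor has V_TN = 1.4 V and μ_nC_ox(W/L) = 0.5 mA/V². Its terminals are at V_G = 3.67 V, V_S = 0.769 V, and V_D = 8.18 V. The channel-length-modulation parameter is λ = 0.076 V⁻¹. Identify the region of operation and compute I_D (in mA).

Saturation; I_D = 0.880 mA

V_GS = V_G − V_S = 3.67 − 0.769 = 2.9 V; V_DS = V_D − V_S = 8.18 − 0.769 = 7.41 V.
V_ov = V_GS − V_TN = 2.9 − 1.4 = 1.5 V.
Since V_DS = 7.41 V ≥ V_ov = 1.5 V, the device is in saturation.
I_D = ½ k_n V_ov² (1 + λ V_DS) = 0.5 × 0.5 × 1.5² × (1 + 0.076 × 7.41) = 0.88 mA.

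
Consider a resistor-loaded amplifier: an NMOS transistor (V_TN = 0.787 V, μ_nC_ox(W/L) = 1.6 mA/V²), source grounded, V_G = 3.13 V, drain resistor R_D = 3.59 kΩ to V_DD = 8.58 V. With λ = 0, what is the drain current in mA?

I_D = 2.20 mA

V_GS = V_G = 3.13 V, so V_ov = 3.13 − 0.787 = 2.34 V.
Assume saturation: I_D = ½ k_n V_ov² = 0.5 × 1.6 × 2.34² = 4.39 mA, giving V_DS = V_DD − I_D R_D = 8.58 − 4.39 × 3.59 = -7.19 V.
But -7.19 V < V_ov = 2.34 V, so the device is actually in triode.
In triode I_D = k_n[V_ov V_DS − ½ V_DS²] and I_D = (V_DD − V_DS)/R_D. Equating: 2.87 V_DS² − 14.46 V_DS + 8.58 = 0, giving V_DS = 0.687 V (the root below V_ov).
I_D = (8.58 − 0.687) / 3.59 = 2.2 mA.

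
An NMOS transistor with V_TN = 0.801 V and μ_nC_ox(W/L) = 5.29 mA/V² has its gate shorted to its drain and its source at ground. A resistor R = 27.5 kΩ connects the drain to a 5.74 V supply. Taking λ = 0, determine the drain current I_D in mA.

With gate tied to drain, V_GS = V_DS ≥ V_GS − V_TN, so the device is in saturation.
KCL at the drain: ½ k_n (V_GS − V_TN)² = (V_DD − V_GS)/R.
Let x = V_GS − 0.801. Then 72.7 x² + x − 4.939 = 0, giving x = 0.254 V (positive root), so V_GS = 1.05 V.
I_D = (V_DD − V_GS)/R = (5.74 − 1.05) / 27.5 = 0.17 mA.

I_D = 0.170 mA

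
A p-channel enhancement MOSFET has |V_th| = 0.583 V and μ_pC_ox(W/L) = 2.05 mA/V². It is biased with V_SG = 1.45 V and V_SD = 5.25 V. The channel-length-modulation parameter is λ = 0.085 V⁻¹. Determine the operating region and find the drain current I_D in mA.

Saturation; I_D = 1.11 mA

V_ov = V_SG − |V_th| = 1.45 − 0.583 = 0.867 V.
Since V_SD = 5.25 V ≥ V_ov = 0.867 V, the device is in saturation.
I_D = ½ k_p V_ov² (1 + λ V_SD) = 0.5 × 2.05 × 0.867² × (1 + 0.085 × 5.25) = 1.11 mA.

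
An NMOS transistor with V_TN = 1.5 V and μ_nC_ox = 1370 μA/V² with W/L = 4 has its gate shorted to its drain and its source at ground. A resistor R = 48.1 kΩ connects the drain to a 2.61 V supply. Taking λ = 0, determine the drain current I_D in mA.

I_D = 0.0212 mA

With gate tied to drain, V_GS = V_DS ≥ V_GS − V_TN, so the device is in saturation.
k_n = μ_nC_ox · (W/L) = 5.48 mA/V².
KCL at the drain: ½ k_n (V_GS − V_TN)² = (V_DD − V_GS)/R.
Let x = V_GS − 1.5. Then 132 x² + x − 1.11 = 0, giving x = 0.0881 V (positive root), so V_GS = 1.59 V.
I_D = (V_DD − V_GS)/R = (2.61 − 1.59) / 48.1 = 0.0212 mA.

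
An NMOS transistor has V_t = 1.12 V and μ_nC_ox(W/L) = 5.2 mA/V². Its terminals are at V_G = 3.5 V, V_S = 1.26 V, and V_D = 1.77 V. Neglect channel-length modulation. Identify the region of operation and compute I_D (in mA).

Triode; I_D = 2.29 mA

V_GS = V_G − V_S = 3.5 − 1.26 = 2.24 V; V_DS = V_D − V_S = 1.77 − 1.26 = 0.51 V.
V_ov = V_GS − V_t = 2.24 − 1.12 = 1.12 V.
Since V_DS = 0.51 V < V_ov = 1.12 V, the device is in the triode region.
I_D = k_n [V_ov · V_DS − ½ V_DS²] = 5.2 × [1.12 × 0.51 − 0.5 × 0.51²] = 2.29 mA.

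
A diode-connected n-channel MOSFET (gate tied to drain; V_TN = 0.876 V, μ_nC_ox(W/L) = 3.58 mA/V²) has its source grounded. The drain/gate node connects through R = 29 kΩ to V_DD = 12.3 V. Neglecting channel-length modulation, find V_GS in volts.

V_GS = 1.34 V

With gate tied to drain, V_GS = V_DS ≥ V_GS − V_TN, so the device is in saturation.
KCL at the drain: ½ k_n (V_GS − V_TN)² = (V_DD − V_GS)/R.
Let x = V_GS − 0.876. Then 51.9 x² + x − 11.42 = 0, giving x = 0.46 V (positive root), so V_GS = 1.34 V.
I_D = (V_DD − V_GS)/R = (12.3 − 1.34) / 29 = 0.378 mA.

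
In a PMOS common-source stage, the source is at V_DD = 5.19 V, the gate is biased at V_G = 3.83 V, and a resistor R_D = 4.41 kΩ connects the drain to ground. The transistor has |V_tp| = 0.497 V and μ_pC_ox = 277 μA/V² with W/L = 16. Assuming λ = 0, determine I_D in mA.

I_D = 1.09 mA

V_SG = V_DD − V_G = 5.19 − 3.83 = 1.36 V, so V_ov = 1.36 − 0.497 = 0.863 V.
k_p = μ_pC_ox · (W/L) = 4.432 mA/V².
Assume saturation: I_D = ½ k_p V_ov² = 0.5 × 4.432 × 0.863² = 1.65 mA, giving V_SD = V_DD − I_D R_D = 5.19 − 1.65 × 4.41 = -2.09 V.
But -2.09 V < V_ov = 0.863 V, so the device is actually in triode.
In triode I_D = k_p[V_ov V_SD − ½ V_SD²] and I_D = (V_DD − V_SD)/R_D. Equating: 9.77 V_SD² − 17.87 V_SD + 5.19 = 0, giving V_SD = 0.362 V (the root below V_ov).
I_D = (5.19 − 0.362) / 4.41 = 1.09 mA.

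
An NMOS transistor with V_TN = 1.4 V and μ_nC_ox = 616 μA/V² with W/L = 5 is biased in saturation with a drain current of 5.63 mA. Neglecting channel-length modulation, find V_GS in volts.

k_n = μ_nC_ox · (W/L) = 3.08 mA/V².
In saturation I_D = ½ k_n (V_GS − V_TN)², so V_GS − V_TN = √(2 I_D / k_n) = √(2 × 5.63 / 3.08) = 1.91 V.
V_GS = 1.4 + 1.91 = 3.31 V.

V_GS = 3.31 V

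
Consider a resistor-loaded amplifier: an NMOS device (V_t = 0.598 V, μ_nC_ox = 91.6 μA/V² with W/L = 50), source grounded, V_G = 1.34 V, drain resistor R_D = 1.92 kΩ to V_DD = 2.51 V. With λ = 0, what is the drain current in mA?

I_D = 1.07 mA

V_GS = V_G = 1.34 V, so V_ov = 1.34 − 0.598 = 0.742 V.
k_n = μ_nC_ox · (W/L) = 4.58 mA/V².
Assume saturation: I_D = ½ k_n V_ov² = 0.5 × 4.58 × 0.742² = 1.26 mA, giving V_DS = V_DD − I_D R_D = 2.51 − 1.26 × 1.92 = 0.0893 V.
But 0.0893 V < V_ov = 0.742 V, so the device is actually in triode.
In triode I_D = k_n[V_ov V_DS − ½ V_DS²] and I_D = (V_DD − V_DS)/R_D. Equating: 4.4 V_DS² − 7.525 V_DS + 2.51 = 0, giving V_DS = 0.454 V (the root below V_ov).
I_D = (2.51 − 0.454) / 1.92 = 1.07 mA.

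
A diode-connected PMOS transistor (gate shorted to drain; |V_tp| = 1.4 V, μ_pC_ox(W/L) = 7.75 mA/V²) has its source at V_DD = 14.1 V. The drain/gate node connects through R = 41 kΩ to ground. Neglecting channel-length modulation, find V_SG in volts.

V_SG = 1.68 V

With gate tied to drain, V_SG = V_SD ≥ V_SG − |V_tp|, so the device is in saturation.
KCL at the drain: ½ k_p (V_SG − |V_tp|)² = (V_DD − V_SG)/R.
Let x = V_SG − 1.4. Then 159 x² + x − 12.7 = 0, giving x = 0.28 V (positive root), so V_SG = 1.68 V.
I_D = (V_DD − V_SG)/R = (14.1 − 1.68) / 41 = 0.303 mA.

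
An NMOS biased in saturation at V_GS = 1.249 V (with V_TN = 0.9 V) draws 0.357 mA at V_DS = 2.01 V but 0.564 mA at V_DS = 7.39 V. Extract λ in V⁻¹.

With V_GS fixed, I_D ∝ (1 + λ V_DS) in saturation, so I_D2/I_D1 = (1 + λ V_DS2)/(1 + λ V_DS1).
0.564/0.357 = 1.58 = (1 + 7.39 λ)/(1 + 2.01 λ).
Solving: λ (I_D1 V_DS2 − I_D2 V_DS1) = I_D2 − I_D1, so λ = (0.564 − 0.357) / (0.357 × 7.39 − 0.564 × 2.01) = 0.207 / 1.5 = 0.138 V⁻¹.

λ = 0.138 V⁻¹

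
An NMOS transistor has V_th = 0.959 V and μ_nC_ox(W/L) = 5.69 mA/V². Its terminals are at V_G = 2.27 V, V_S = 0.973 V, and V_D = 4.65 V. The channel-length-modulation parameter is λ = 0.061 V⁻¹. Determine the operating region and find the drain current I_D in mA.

Saturation; I_D = 0.398 mA

V_GS = V_G − V_S = 2.27 − 0.973 = 1.3 V; V_DS = V_D − V_S = 4.65 − 0.973 = 3.68 V.
V_ov = V_GS − V_th = 1.3 − 0.959 = 0.338 V.
Since V_DS = 3.68 V ≥ V_ov = 0.338 V, the device is in saturation.
I_D = ½ k_n V_ov² (1 + λ V_DS) = 0.5 × 5.69 × 0.338² × (1 + 0.061 × 3.68) = 0.398 mA.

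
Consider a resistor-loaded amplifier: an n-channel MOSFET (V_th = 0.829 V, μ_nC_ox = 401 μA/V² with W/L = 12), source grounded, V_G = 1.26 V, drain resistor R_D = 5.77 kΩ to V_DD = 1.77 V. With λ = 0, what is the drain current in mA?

I_D = 0.278 mA

V_GS = V_G = 1.26 V, so V_ov = 1.26 − 0.829 = 0.431 V.
k_n = μ_nC_ox · (W/L) = 4.812 mA/V².
Assume saturation: I_D = ½ k_n V_ov² = 0.5 × 4.812 × 0.431² = 0.447 mA, giving V_DS = V_DD − I_D R_D = 1.77 − 0.447 × 5.77 = -0.809 V.
But -0.809 V < V_ov = 0.431 V, so the device is actually in triode.
In triode I_D = k_n[V_ov V_DS − ½ V_DS²] and I_D = (V_DD − V_DS)/R_D. Equating: 13.9 V_DS² − 12.97 V_DS + 1.77 = 0, giving V_DS = 0.166 V (the root below V_ov).
I_D = (1.77 − 0.166) / 5.77 = 0.278 mA.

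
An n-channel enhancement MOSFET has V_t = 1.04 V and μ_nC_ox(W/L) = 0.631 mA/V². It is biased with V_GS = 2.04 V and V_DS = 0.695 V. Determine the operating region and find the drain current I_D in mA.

V_ov = V_GS − V_t = 2.04 − 1.04 = 1 V.
Since V_DS = 0.695 V < V_ov = 1 V, the device is in the triode region.
I_D = k_n [V_ov · V_DS − ½ V_DS²] = 0.631 × [1 × 0.695 − 0.5 × 0.695²] = 0.286 mA.

Triode; I_D = 0.286 mA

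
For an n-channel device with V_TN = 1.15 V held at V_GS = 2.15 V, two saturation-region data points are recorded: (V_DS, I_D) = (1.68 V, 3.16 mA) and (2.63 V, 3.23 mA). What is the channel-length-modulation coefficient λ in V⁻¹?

λ = 0.0243 V⁻¹

With V_GS fixed, I_D ∝ (1 + λ V_DS) in saturation, so I_D2/I_D1 = (1 + λ V_DS2)/(1 + λ V_DS1).
3.23/3.16 = 1.022 = (1 + 2.63 λ)/(1 + 1.68 λ).
Solving: λ (I_D1 V_DS2 − I_D2 V_DS1) = I_D2 − I_D1, so λ = (3.23 − 3.16) / (3.16 × 2.63 − 3.23 × 1.68) = 0.07 / 2.88 = 0.0243 V⁻¹.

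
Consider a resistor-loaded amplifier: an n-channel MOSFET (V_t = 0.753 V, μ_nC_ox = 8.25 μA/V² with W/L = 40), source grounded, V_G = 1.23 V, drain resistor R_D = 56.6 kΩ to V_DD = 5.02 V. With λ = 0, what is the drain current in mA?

V_GS = V_G = 1.23 V, so V_ov = 1.23 − 0.753 = 0.477 V.
k_n = μ_nC_ox · (W/L) = 0.33 mA/V².
Assume saturation: I_D = ½ k_n V_ov² = 0.5 × 0.33 × 0.477² = 0.0375 mA, giving V_DS = V_DD − I_D R_D = 5.02 − 0.0375 × 56.6 = 2.9 V.
V_DS = 2.9 V ≥ V_ov = 0.477 V, confirming saturation.

I_D = 0.0375 mA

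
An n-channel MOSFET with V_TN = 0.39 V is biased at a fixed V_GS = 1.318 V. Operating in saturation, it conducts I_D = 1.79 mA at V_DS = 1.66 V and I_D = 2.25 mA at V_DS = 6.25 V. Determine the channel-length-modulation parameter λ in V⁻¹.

With V_GS fixed, I_D ∝ (1 + λ V_DS) in saturation, so I_D2/I_D1 = (1 + λ V_DS2)/(1 + λ V_DS1).
2.25/1.79 = 1.257 = (1 + 6.25 λ)/(1 + 1.66 λ).
Solving: λ (I_D1 V_DS2 − I_D2 V_DS1) = I_D2 − I_D1, so λ = (2.25 − 1.79) / (1.79 × 6.25 − 2.25 × 1.66) = 0.46 / 7.45 = 0.0617 V⁻¹.

λ = 0.0617 V⁻¹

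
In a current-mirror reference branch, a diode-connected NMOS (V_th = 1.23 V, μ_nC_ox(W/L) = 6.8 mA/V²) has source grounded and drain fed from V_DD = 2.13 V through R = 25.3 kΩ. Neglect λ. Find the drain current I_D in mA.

With gate tied to drain, V_GS = V_DS ≥ V_GS − V_th, so the device is in saturation.
KCL at the drain: ½ k_n (V_GS − V_th)² = (V_DD − V_GS)/R.
Let x = V_GS − 1.23. Then 86 x² + x − 0.9 = 0, giving x = 0.0966 V (positive root), so V_GS = 1.33 V.
I_D = (V_DD − V_GS)/R = (2.13 − 1.33) / 25.3 = 0.0318 mA.

I_D = 0.0318 mA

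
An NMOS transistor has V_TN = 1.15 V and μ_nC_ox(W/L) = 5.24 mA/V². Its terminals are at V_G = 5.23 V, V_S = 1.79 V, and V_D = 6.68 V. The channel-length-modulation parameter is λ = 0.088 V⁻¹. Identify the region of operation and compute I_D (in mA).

Saturation; I_D = 19.7 mA

V_GS = V_G − V_S = 5.23 − 1.79 = 3.44 V; V_DS = V_D − V_S = 6.68 − 1.79 = 4.89 V.
V_ov = V_GS − V_TN = 3.44 − 1.15 = 2.29 V.
Since V_DS = 4.89 V ≥ V_ov = 2.29 V, the device is in saturation.
I_D = ½ k_n V_ov² (1 + λ V_DS) = 0.5 × 5.24 × 2.29² × (1 + 0.088 × 4.89) = 19.7 mA.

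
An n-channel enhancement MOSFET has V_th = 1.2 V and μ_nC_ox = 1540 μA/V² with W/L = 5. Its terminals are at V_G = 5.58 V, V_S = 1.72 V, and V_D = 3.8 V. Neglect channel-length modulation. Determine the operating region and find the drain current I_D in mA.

Triode; I_D = 25.9 mA

V_GS = V_G − V_S = 5.58 − 1.72 = 3.86 V; V_DS = V_D − V_S = 3.8 − 1.72 = 2.08 V.
k_n = μ_nC_ox · (W/L) = 7.7 mA/V².
V_ov = V_GS − V_th = 3.86 − 1.2 = 2.66 V.
Since V_DS = 2.08 V < V_ov = 2.66 V, the device is in the triode region.
I_D = k_n [V_ov · V_DS − ½ V_DS²] = 7.7 × [2.66 × 2.08 − 0.5 × 2.08²] = 25.9 mA.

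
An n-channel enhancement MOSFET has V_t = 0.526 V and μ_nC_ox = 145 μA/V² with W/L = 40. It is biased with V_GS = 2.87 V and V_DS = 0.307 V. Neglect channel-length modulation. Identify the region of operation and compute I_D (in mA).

k_n = μ_nC_ox · (W/L) = 5.8 mA/V².
V_ov = V_GS − V_t = 2.87 − 0.526 = 2.34 V.
Since V_DS = 0.307 V < V_ov = 2.34 V, the device is in the triode region.
I_D = k_n [V_ov · V_DS − ½ V_DS²] = 5.8 × [2.34 × 0.307 − 0.5 × 0.307²] = 3.9 mA.

Triode; I_D = 3.90 mA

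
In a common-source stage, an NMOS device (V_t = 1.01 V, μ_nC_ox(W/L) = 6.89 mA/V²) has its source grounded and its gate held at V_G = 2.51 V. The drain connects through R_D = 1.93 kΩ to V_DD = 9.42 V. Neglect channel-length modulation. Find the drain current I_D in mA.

I_D = 4.60 mA

V_GS = V_G = 2.51 V, so V_ov = 2.51 − 1.01 = 1.5 V.
Assume saturation: I_D = ½ k_n V_ov² = 0.5 × 6.89 × 1.5² = 7.75 mA, giving V_DS = V_DD − I_D R_D = 9.42 − 7.75 × 1.93 = -5.54 V.
But -5.54 V < V_ov = 1.5 V, so the device is actually in triode.
In triode I_D = k_n[V_ov V_DS − ½ V_DS²] and I_D = (V_DD − V_DS)/R_D. Equating: 6.65 V_DS² − 20.95 V_DS + 9.42 = 0, giving V_DS = 0.543 V (the root below V_ov).
I_D = (9.42 − 0.543) / 1.93 = 4.6 mA.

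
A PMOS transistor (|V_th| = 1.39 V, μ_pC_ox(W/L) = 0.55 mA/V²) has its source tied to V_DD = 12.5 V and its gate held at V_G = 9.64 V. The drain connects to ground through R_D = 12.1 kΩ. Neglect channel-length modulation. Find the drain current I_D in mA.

V_SG = V_DD − V_G = 12.5 − 9.64 = 2.86 V, so V_ov = 2.86 − 1.39 = 1.47 V.
Assume saturation: I_D = ½ k_p V_ov² = 0.5 × 0.55 × 1.47² = 0.594 mA, giving V_SD = V_DD − I_D R_D = 12.5 − 0.594 × 12.1 = 5.31 V.
V_SD = 5.31 V ≥ V_ov = 1.47 V, confirming saturation.

I_D = 0.594 mA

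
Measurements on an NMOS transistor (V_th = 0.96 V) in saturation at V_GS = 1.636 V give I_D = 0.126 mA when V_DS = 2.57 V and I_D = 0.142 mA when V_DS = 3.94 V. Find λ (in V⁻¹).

With V_GS fixed, I_D ∝ (1 + λ V_DS) in saturation, so I_D2/I_D1 = (1 + λ V_DS2)/(1 + λ V_DS1).
0.142/0.126 = 1.127 = (1 + 3.94 λ)/(1 + 2.57 λ).
Solving: λ (I_D1 V_DS2 − I_D2 V_DS1) = I_D2 − I_D1, so λ = (0.142 − 0.126) / (0.126 × 3.94 − 0.142 × 2.57) = 0.016 / 0.132 = 0.122 V⁻¹.

λ = 0.122 V⁻¹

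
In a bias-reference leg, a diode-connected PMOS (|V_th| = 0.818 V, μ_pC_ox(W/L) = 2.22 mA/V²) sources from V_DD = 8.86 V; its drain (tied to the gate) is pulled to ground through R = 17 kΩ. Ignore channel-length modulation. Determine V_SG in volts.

With gate tied to drain, V_SG = V_SD ≥ V_SG − |V_th|, so the device is in saturation.
KCL at the drain: ½ k_p (V_SG − |V_th|)² = (V_DD − V_SG)/R.
Let x = V_SG − 0.818. Then 18.9 x² + x − 8.042 = 0, giving x = 0.627 V (positive root), so V_SG = 1.44 V.
I_D = (V_DD − V_SG)/R = (8.86 − 1.44) / 17 = 0.436 mA.

V_SG = 1.44 V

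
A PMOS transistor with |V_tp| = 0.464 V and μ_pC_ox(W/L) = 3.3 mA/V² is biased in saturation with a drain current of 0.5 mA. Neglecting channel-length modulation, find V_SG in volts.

V_SG = 1.01 V

In saturation I_D = ½ k_p (V_SG − |V_tp|)², so V_SG − |V_tp| = √(2 I_D / k_p) = √(2 × 0.5 / 3.3) = 0.55 V.
V_SG = 0.464 + 0.55 = 1.01 V.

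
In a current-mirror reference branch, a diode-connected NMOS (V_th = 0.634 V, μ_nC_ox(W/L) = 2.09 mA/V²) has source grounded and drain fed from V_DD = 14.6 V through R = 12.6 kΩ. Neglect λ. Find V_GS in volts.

With gate tied to drain, V_GS = V_DS ≥ V_GS − V_th, so the device is in saturation.
KCL at the drain: ½ k_n (V_GS − V_th)² = (V_DD − V_GS)/R.
Let x = V_GS − 0.634. Then 13.2 x² + x − 13.97 = 0, giving x = 0.993 V (positive root), so V_GS = 1.63 V.
I_D = (V_DD − V_GS)/R = (14.6 − 1.63) / 12.6 = 1.03 mA.

V_GS = 1.63 V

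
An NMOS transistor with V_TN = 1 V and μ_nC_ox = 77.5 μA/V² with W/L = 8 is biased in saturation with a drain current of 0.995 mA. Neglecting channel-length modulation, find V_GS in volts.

V_GS = 2.79 V

k_n = μ_nC_ox · (W/L) = 0.62 mA/V².
In saturation I_D = ½ k_n (V_GS − V_TN)², so V_GS − V_TN = √(2 I_D / k_n) = √(2 × 0.995 / 0.62) = 1.79 V.
V_GS = 1 + 1.79 = 2.79 V.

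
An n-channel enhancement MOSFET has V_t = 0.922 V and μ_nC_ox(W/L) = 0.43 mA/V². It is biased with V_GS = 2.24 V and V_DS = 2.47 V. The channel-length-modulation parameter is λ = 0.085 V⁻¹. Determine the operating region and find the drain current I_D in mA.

Saturation; I_D = 0.452 mA

V_ov = V_GS − V_t = 2.24 − 0.922 = 1.32 V.
Since V_DS = 2.47 V ≥ V_ov = 1.32 V, the device is in saturation.
I_D = ½ k_n V_ov² (1 + λ V_DS) = 0.5 × 0.43 × 1.32² × (1 + 0.085 × 2.47) = 0.452 mA.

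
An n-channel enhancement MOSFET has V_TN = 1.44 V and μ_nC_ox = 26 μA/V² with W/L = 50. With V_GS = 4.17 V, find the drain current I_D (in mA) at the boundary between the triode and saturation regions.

I_D = 4.84 mA

At the boundary V_DS = V_ov = V_GS − V_TN = 4.17 − 1.44 = 2.73 V.
k_n = μ_nC_ox · (W/L) = 1.3 mA/V².
I_D = ½ k_n V_ov² = 0.5 × 1.3 × 2.73² = 4.84 mA.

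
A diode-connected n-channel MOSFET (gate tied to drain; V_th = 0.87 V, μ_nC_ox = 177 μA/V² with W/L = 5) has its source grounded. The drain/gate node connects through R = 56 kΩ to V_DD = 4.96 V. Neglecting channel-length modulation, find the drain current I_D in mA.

I_D = 0.0661 mA

With gate tied to drain, V_GS = V_DS ≥ V_GS − V_th, so the device is in saturation.
k_n = μ_nC_ox · (W/L) = 0.885 mA/V².
KCL at the drain: ½ k_n (V_GS − V_th)² = (V_DD − V_GS)/R.
Let x = V_GS − 0.87. Then 24.8 x² + x − 4.09 = 0, giving x = 0.387 V (positive root), so V_GS = 1.26 V.
I_D = (V_DD − V_GS)/R = (4.96 − 1.26) / 56 = 0.0661 mA.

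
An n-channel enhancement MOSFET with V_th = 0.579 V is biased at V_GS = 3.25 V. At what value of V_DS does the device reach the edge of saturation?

The boundary between triode and saturation is V_DS = V_GS − V_th = V_ov.
V_ov = 3.25 − 0.579 = 2.67 V.

V_DS,sat = 2.67 V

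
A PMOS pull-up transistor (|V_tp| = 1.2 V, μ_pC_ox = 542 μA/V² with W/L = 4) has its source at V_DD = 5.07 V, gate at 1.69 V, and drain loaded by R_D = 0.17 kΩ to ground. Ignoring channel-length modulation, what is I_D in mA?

V_SG = V_DD − V_G = 5.07 − 1.69 = 3.38 V, so V_ov = 3.38 − 1.2 = 2.18 V.
k_p = μ_pC_ox · (W/L) = 2.168 mA/V².
Assume saturation: I_D = ½ k_p V_ov² = 0.5 × 2.168 × 2.18² = 5.15 mA, giving V_SD = V_DD − I_D R_D = 5.07 − 5.15 × 0.17 = 4.19 V.
V_SD = 4.19 V ≥ V_ov = 2.18 V, confirming saturation.

I_D = 5.15 mA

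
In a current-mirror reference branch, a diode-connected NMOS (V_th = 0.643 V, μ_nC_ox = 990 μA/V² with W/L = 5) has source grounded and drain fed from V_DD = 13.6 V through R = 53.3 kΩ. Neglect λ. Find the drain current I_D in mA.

With gate tied to drain, V_GS = V_DS ≥ V_GS − V_th, so the device is in saturation.
k_n = μ_nC_ox · (W/L) = 4.95 mA/V².
KCL at the drain: ½ k_n (V_GS − V_th)² = (V_DD − V_GS)/R.
Let x = V_GS − 0.643. Then 132 x² + x − 12.96 = 0, giving x = 0.31 V (positive root), so V_GS = 0.953 V.
I_D = (V_DD − V_GS)/R = (13.6 − 0.953) / 53.3 = 0.237 mA.

I_D = 0.237 mA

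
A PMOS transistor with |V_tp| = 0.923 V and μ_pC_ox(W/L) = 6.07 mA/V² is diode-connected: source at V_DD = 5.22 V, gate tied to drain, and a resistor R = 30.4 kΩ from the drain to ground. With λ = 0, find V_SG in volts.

V_SG = 1.13 V

With gate tied to drain, V_SG = V_SD ≥ V_SG − |V_tp|, so the device is in saturation.
KCL at the drain: ½ k_p (V_SG − |V_tp|)² = (V_DD − V_SG)/R.
Let x = V_SG − 0.923. Then 92.3 x² + x − 4.297 = 0, giving x = 0.21 V (positive root), so V_SG = 1.13 V.
I_D = (V_DD − V_SG)/R = (5.22 − 1.13) / 30.4 = 0.134 mA.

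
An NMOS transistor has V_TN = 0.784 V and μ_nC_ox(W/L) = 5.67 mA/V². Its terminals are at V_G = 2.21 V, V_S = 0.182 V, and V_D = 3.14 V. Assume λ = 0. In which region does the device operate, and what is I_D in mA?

Saturation; I_D = 4.39 mA

V_GS = V_G − V_S = 2.21 − 0.182 = 2.03 V; V_DS = V_D − V_S = 3.14 − 0.182 = 2.96 V.
V_ov = V_GS − V_TN = 2.03 − 0.784 = 1.24 V.
Since V_DS = 2.96 V ≥ V_ov = 1.24 V, the device is in saturation.
I_D = ½ k_n V_ov² = 0.5 × 5.67 × 1.24² = 4.39 mA.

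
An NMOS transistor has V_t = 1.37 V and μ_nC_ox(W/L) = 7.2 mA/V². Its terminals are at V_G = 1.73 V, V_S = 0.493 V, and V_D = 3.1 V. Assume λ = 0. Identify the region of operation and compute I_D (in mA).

V_GS = V_G − V_S = 1.73 − 0.493 = 1.24 V; V_DS = V_D − V_S = 3.1 − 0.493 = 2.61 V.
V_GS = 1.24 V < V_t = 1.37 V, so the transistor is in cutoff.

Cutoff; I_D = 0 mA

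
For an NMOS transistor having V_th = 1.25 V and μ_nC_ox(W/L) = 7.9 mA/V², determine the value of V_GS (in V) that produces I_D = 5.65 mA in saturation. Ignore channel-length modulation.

In saturation I_D = ½ k_n (V_GS − V_th)², so V_GS − V_th = √(2 I_D / k_n) = √(2 × 5.65 / 7.9) = 1.2 V.
V_GS = 1.25 + 1.2 = 2.45 V.

V_GS = 2.45 V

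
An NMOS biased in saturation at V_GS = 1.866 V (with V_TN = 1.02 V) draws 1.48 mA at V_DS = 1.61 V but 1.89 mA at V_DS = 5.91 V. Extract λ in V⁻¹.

λ = 0.0719 V⁻¹

With V_GS fixed, I_D ∝ (1 + λ V_DS) in saturation, so I_D2/I_D1 = (1 + λ V_DS2)/(1 + λ V_DS1).
1.89/1.48 = 1.277 = (1 + 5.91 λ)/(1 + 1.61 λ).
Solving: λ (I_D1 V_DS2 − I_D2 V_DS1) = I_D2 − I_D1, so λ = (1.89 − 1.48) / (1.48 × 5.91 − 1.89 × 1.61) = 0.41 / 5.7 = 0.0719 V⁻¹.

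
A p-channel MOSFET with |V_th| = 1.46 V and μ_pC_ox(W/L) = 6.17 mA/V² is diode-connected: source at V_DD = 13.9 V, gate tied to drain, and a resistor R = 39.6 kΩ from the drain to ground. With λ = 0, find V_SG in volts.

V_SG = 1.78 V

With gate tied to drain, V_SG = V_SD ≥ V_SG − |V_th|, so the device is in saturation.
KCL at the drain: ½ k_p (V_SG − |V_th|)² = (V_DD − V_SG)/R.
Let x = V_SG − 1.46. Then 122 x² + x − 12.44 = 0, giving x = 0.315 V (positive root), so V_SG = 1.78 V.
I_D = (V_DD − V_SG)/R = (13.9 − 1.78) / 39.6 = 0.306 mA.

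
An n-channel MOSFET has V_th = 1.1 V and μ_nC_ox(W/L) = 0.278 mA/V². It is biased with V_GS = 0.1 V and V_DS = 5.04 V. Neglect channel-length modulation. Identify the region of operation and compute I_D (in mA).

V_GS = 0.1 V < V_th = 1.1 V, so the transistor is in cutoff.

Cutoff; I_D = 0 mA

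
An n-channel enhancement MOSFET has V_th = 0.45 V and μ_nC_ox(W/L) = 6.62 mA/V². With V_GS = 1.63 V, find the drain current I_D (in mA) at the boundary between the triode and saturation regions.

I_D = 4.61 mA

At the boundary V_DS = V_ov = V_GS − V_th = 1.63 − 0.45 = 1.18 V.
I_D = ½ k_n V_ov² = 0.5 × 6.62 × 1.18² = 4.61 mA.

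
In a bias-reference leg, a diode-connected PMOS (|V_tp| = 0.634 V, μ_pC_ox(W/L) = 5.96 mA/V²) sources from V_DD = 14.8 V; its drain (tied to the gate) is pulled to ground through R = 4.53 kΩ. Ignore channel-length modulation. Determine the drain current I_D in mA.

With gate tied to drain, V_SG = V_SD ≥ V_SG − |V_tp|, so the device is in saturation.
KCL at the drain: ½ k_p (V_SG − |V_tp|)² = (V_DD − V_SG)/R.
Let x = V_SG − 0.634. Then 13.5 x² + x − 14.17 = 0, giving x = 0.988 V (positive root), so V_SG = 1.62 V.
I_D = (V_DD − V_SG)/R = (14.8 − 1.62) / 4.53 = 2.91 mA.

I_D = 2.91 mA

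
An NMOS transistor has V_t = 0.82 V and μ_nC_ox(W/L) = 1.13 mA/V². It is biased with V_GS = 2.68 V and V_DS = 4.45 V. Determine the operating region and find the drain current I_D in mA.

Saturation; I_D = 1.95 mA

V_ov = V_GS − V_t = 2.68 − 0.82 = 1.86 V.
Since V_DS = 4.45 V ≥ V_ov = 1.86 V, the device is in saturation.
I_D = ½ k_n V_ov² = 0.5 × 1.13 × 1.86² = 1.95 mA.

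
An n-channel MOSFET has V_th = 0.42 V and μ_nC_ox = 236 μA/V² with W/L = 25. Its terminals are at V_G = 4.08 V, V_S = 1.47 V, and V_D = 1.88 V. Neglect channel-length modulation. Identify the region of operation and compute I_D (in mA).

Triode; I_D = 4.80 mA

V_GS = V_G − V_S = 4.08 − 1.47 = 2.61 V; V_DS = V_D − V_S = 1.88 − 1.47 = 0.41 V.
k_n = μ_nC_ox · (W/L) = 5.9 mA/V².
V_ov = V_GS − V_th = 2.61 − 0.42 = 2.19 V.
Since V_DS = 0.41 V < V_ov = 2.19 V, the device is in the triode region.
I_D = k_n [V_ov · V_DS − ½ V_DS²] = 5.9 × [2.19 × 0.41 − 0.5 × 0.41²] = 4.8 mA.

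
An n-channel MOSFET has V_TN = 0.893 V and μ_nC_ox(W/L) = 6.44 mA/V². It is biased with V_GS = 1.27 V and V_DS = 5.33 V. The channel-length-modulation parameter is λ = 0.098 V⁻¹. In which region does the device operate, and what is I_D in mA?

V_ov = V_GS − V_TN = 1.27 − 0.893 = 0.377 V.
Since V_DS = 5.33 V ≥ V_ov = 0.377 V, the device is in saturation.
I_D = ½ k_n V_ov² (1 + λ V_DS) = 0.5 × 6.44 × 0.377² × (1 + 0.098 × 5.33) = 0.697 mA.

Saturation; I_D = 0.697 mA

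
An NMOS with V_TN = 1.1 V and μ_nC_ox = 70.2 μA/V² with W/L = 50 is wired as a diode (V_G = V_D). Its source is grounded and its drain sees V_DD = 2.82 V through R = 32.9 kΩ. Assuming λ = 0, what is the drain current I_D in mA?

I_D = 0.0473 mA

With gate tied to drain, V_GS = V_DS ≥ V_GS − V_TN, so the device is in saturation.
k_n = μ_nC_ox · (W/L) = 3.51 mA/V².
KCL at the drain: ½ k_n (V_GS − V_TN)² = (V_DD − V_GS)/R.
Let x = V_GS − 1.1. Then 57.7 x² + x − 1.72 = 0, giving x = 0.164 V (positive root), so V_GS = 1.26 V.
I_D = (V_DD − V_GS)/R = (2.82 − 1.26) / 32.9 = 0.0473 mA.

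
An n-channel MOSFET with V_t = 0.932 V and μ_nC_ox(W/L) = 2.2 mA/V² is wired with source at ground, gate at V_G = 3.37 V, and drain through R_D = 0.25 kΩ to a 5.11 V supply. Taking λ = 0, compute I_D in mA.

I_D = 6.54 mA

V_GS = V_G = 3.37 V, so V_ov = 3.37 − 0.932 = 2.44 V.
Assume saturation: I_D = ½ k_n V_ov² = 0.5 × 2.2 × 2.44² = 6.54 mA, giving V_DS = V_DD − I_D R_D = 5.11 − 6.54 × 0.25 = 3.48 V.
V_DS = 3.48 V ≥ V_ov = 2.44 V, confirming saturation.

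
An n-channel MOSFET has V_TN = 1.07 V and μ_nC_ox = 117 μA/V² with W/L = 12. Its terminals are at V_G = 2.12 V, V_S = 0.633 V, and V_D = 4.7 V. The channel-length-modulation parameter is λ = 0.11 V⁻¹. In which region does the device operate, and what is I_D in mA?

Saturation; I_D = 0.177 mA

V_GS = V_G − V_S = 2.12 − 0.633 = 1.49 V; V_DS = V_D − V_S = 4.7 − 0.633 = 4.07 V.
k_n = μ_nC_ox · (W/L) = 1.404 mA/V².
V_ov = V_GS − V_TN = 1.49 − 1.07 = 0.417 V.
Since V_DS = 4.07 V ≥ V_ov = 0.417 V, the device is in saturation.
I_D = ½ k_n V_ov² (1 + λ V_DS) = 0.5 × 1.404 × 0.417² × (1 + 0.11 × 4.07) = 0.177 mA.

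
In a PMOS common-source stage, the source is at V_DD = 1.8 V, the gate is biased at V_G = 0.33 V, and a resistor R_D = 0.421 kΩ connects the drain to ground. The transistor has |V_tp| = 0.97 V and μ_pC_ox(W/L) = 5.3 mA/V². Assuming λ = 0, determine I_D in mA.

I_D = 0.662 mA

V_SG = V_DD − V_G = 1.8 − 0.33 = 1.47 V, so V_ov = 1.47 − 0.97 = 0.5 V.
Assume saturation: I_D = ½ k_p V_ov² = 0.5 × 5.3 × 0.5² = 0.662 mA, giving V_SD = V_DD − I_D R_D = 1.8 − 0.662 × 0.421 = 1.52 V.
V_SD = 1.52 V ≥ V_ov = 0.5 V, confirming saturation.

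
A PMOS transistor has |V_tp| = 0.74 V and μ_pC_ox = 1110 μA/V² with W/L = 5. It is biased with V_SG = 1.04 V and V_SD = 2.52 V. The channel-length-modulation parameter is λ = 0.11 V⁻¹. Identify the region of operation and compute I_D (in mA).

k_p = μ_pC_ox · (W/L) = 5.55 mA/V².
V_ov = V_SG − |V_tp| = 1.04 − 0.74 = 0.3 V.
Since V_SD = 2.52 V ≥ V_ov = 0.3 V, the device is in saturation.
I_D = ½ k_p V_ov² (1 + λ V_SD) = 0.5 × 5.55 × 0.3² × (1 + 0.11 × 2.52) = 0.319 mA.

Saturation; I_D = 0.319 mA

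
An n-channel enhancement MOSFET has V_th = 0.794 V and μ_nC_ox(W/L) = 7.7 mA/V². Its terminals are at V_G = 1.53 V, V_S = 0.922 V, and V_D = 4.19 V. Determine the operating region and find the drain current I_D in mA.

V_GS = V_G − V_S = 1.53 − 0.922 = 0.608 V; V_DS = V_D − V_S = 4.19 − 0.922 = 3.27 V.
V_GS = 0.608 V < V_th = 0.794 V, so the transistor is in cutoff.

Cutoff; I_D = 0 mA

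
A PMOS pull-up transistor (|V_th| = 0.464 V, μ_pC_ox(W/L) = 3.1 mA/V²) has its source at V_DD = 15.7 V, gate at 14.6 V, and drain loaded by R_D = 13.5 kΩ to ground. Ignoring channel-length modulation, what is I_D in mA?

V_SG = V_DD − V_G = 15.7 − 14.6 = 1.1 V, so V_ov = 1.1 − 0.464 = 0.636 V.
Assume saturation: I_D = ½ k_p V_ov² = 0.5 × 3.1 × 0.636² = 0.627 mA, giving V_SD = V_DD − I_D R_D = 15.7 − 0.627 × 13.5 = 7.24 V.
V_SD = 7.24 V ≥ V_ov = 0.636 V, confirming saturation.

I_D = 0.627 mA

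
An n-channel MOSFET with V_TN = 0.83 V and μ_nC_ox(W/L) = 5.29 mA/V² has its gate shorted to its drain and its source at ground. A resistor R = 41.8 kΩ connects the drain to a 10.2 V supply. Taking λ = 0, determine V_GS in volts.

With gate tied to drain, V_GS = V_DS ≥ V_GS − V_TN, so the device is in saturation.
KCL at the drain: ½ k_n (V_GS − V_TN)² = (V_DD − V_GS)/R.
Let x = V_GS − 0.83. Then 111 x² + x − 9.37 = 0, giving x = 0.287 V (positive root), so V_GS = 1.12 V.
I_D = (V_DD − V_GS)/R = (10.2 − 1.12) / 41.8 = 0.217 mA.

V_GS = 1.12 V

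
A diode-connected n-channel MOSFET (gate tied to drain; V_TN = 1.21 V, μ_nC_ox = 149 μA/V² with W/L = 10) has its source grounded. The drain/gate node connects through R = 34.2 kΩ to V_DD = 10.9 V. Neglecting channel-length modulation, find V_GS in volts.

V_GS = 1.81 V

With gate tied to drain, V_GS = V_DS ≥ V_GS − V_TN, so the device is in saturation.
k_n = μ_nC_ox · (W/L) = 1.49 mA/V².
KCL at the drain: ½ k_n (V_GS − V_TN)² = (V_DD − V_GS)/R.
Let x = V_GS − 1.21. Then 25.5 x² + x − 9.69 = 0, giving x = 0.597 V (positive root), so V_GS = 1.81 V.
I_D = (V_DD − V_GS)/R = (10.9 − 1.81) / 34.2 = 0.266 mA.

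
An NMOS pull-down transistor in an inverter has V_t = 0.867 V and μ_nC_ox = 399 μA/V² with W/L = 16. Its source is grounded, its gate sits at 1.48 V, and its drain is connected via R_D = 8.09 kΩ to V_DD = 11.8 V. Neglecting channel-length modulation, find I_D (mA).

I_D = 1.20 mA

V_GS = V_G = 1.48 V, so V_ov = 1.48 − 0.867 = 0.613 V.
k_n = μ_nC_ox · (W/L) = 6.384 mA/V².
Assume saturation: I_D = ½ k_n V_ov² = 0.5 × 6.384 × 0.613² = 1.2 mA, giving V_DS = V_DD − I_D R_D = 11.8 − 1.2 × 8.09 = 2.1 V.
V_DS = 2.1 V ≥ V_ov = 0.613 V, confirming saturation.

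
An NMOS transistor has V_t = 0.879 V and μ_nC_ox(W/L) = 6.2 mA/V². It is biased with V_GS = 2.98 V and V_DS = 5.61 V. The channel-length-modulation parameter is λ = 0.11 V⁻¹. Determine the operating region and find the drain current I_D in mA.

V_ov = V_GS − V_t = 2.98 − 0.879 = 2.1 V.
Since V_DS = 5.61 V ≥ V_ov = 2.1 V, the device is in saturation.
I_D = ½ k_n V_ov² (1 + λ V_DS) = 0.5 × 6.2 × 2.1² × (1 + 0.11 × 5.61) = 22.1 mA.

Saturation; I_D = 22.1 mA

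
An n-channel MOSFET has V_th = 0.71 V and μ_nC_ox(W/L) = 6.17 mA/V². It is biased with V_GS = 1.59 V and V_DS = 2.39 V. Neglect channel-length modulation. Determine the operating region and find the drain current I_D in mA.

Saturation; I_D = 2.39 mA

V_ov = V_GS − V_th = 1.59 − 0.71 = 0.88 V.
Since V_DS = 2.39 V ≥ V_ov = 0.88 V, the device is in saturation.
I_D = ½ k_n V_ov² = 0.5 × 6.17 × 0.88² = 2.39 mA.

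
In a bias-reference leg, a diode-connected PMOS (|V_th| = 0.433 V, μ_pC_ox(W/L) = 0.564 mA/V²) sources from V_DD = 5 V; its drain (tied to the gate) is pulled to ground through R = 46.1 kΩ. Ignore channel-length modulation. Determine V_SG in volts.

V_SG = 0.988 V

With gate tied to drain, V_SG = V_SD ≥ V_SG − |V_th|, so the device is in saturation.
KCL at the drain: ½ k_p (V_SG − |V_th|)² = (V_DD − V_SG)/R.
Let x = V_SG − 0.433. Then 13 x² + x − 4.567 = 0, giving x = 0.555 V (positive root), so V_SG = 0.988 V.
I_D = (V_DD − V_SG)/R = (5 − 0.988) / 46.1 = 0.087 mA.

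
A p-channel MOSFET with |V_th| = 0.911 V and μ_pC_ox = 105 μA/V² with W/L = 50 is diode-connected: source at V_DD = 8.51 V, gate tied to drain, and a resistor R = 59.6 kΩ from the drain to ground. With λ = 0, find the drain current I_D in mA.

I_D = 0.124 mA

With gate tied to drain, V_SG = V_SD ≥ V_SG − |V_th|, so the device is in saturation.
k_p = μ_pC_ox · (W/L) = 5.25 mA/V².
KCL at the drain: ½ k_p (V_SG − |V_th|)² = (V_DD − V_SG)/R.
Let x = V_SG − 0.911. Then 156 x² + x − 7.599 = 0, giving x = 0.217 V (positive root), so V_SG = 1.13 V.
I_D = (V_DD − V_SG)/R = (8.51 − 1.13) / 59.6 = 0.124 mA.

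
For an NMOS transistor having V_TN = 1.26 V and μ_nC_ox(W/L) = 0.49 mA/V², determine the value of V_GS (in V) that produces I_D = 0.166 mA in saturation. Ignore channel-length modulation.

In saturation I_D = ½ k_n (V_GS − V_TN)², so V_GS − V_TN = √(2 I_D / k_n) = √(2 × 0.166 / 0.49) = 0.823 V.
V_GS = 1.26 + 0.823 = 2.08 V.

V_GS = 2.08 V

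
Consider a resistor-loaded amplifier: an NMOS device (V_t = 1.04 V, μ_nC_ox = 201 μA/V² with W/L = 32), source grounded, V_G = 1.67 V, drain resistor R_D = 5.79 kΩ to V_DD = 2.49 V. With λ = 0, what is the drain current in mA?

I_D = 0.411 mA

V_GS = V_G = 1.67 V, so V_ov = 1.67 − 1.04 = 0.63 V.
k_n = μ_nC_ox · (W/L) = 6.432 mA/V².
Assume saturation: I_D = ½ k_n V_ov² = 0.5 × 6.432 × 0.63² = 1.28 mA, giving V_DS = V_DD − I_D R_D = 2.49 − 1.28 × 5.79 = -4.9 V.
But -4.9 V < V_ov = 0.63 V, so the device is actually in triode.
In triode I_D = k_n[V_ov V_DS − ½ V_DS²] and I_D = (V_DD − V_DS)/R_D. Equating: 18.6 V_DS² − 24.46 V_DS + 2.49 = 0, giving V_DS = 0.111 V (the root below V_ov).
I_D = (2.49 − 0.111) / 5.79 = 0.411 mA.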